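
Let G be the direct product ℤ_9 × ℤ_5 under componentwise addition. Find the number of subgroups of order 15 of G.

|G| = 45 and 15 | 45, so subgroups of order 15 are possible by Lagrange.
The subgroups of order 15 are: {(0,0), (0,1), (0,2), (0,3), (0,4), (3,0), (3,1), (3,2), (3,3), (3,4), (6,0), (6,1), (6,2), (6,3), (6,4)}.
So G has 1 subgroup of order 15.

1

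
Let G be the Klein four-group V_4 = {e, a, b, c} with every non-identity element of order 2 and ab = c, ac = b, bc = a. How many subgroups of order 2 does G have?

3

|G| = 4 and 2 | 4, so subgroups of order 2 are possible by Lagrange.
The subgroups of order 2 are: {e, a}; {e, b}; {e, c}.
So G has 3 subgroups of order 2.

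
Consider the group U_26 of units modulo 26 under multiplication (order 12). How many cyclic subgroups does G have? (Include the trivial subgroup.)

Group the elements of G by the cyclic subgroup they generate; each cyclic subgroup of order d accounts for φ(d) elements.
Cyclic subgroups by order — order 1: 1; order 2: 1; order 3: 1; order 4: 1; order 6: 1; order 12: 1.
Total: 6.

6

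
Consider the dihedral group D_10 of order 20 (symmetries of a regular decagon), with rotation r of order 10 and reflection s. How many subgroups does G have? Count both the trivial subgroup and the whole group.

|G| = 20, so by Lagrange every subgroup order divides 20. Divisors: 1, 2, 4, 5, 10, 20.
Subgroups by order — order 1: 1; order 2: 11; order 4: 5; order 5: 1; order 10: 3; order 20: 1.
Total: 1 + 11 + 5 + 1 + 3 + 1 = 22.

22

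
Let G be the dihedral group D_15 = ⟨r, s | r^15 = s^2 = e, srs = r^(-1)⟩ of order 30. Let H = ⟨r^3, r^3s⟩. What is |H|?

10

|⟨r^3⟩| = 5 and |⟨r^3s⟩| = 2, so |H| is a multiple of lcm(5, 2) = 10 and divides |G| = 30.
Closing under the operation: H = {e, r^3, r^6, r^9, r^12, s, r^3s, r^6s, r^9s, r^12s}, so |H| = 10.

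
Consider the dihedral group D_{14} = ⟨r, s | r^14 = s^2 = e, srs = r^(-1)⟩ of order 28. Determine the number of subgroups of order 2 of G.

15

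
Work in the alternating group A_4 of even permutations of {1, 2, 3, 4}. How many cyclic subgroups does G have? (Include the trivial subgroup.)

A cyclic subgroup of order d is generated by each of its φ(d) elements of order d, so the cyclic subgroups of order d number (#elements of order d)/φ(d).
Cyclic subgroups by order — order 1: 1; order 2: 3; order 3: 4.
Total: 8.

8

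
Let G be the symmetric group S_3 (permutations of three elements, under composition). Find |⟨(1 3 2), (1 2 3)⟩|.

|⟨(1 3 2)⟩| = 3 and |⟨(1 2 3)⟩| = 3, so |H| is a multiple of lcm(3, 3) = 3 and divides |G| = 6.
Closing under the operation: H = {e, (1 2 3), (1 3 2)}, so |H| = 3.

3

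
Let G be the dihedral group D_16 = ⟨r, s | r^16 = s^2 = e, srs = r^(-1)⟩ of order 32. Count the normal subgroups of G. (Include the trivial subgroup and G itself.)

G has 36 subgroups. Checking conjugation-invariance by order — order 1: 1/1 normal; order 2: 1/17 normal; order 4: 1/9 normal; order 8: 1/5 normal; order 16: 3/3 normal; order 32: 1/1 normal.
Total normal subgroups: 8.

8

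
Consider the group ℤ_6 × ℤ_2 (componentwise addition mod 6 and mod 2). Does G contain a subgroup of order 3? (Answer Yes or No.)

3 | 12. A subgroup of order 3 is {(0,0), (2,0), (4,0)}.

Yes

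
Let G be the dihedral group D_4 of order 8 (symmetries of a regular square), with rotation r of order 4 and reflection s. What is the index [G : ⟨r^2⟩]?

|⟨r^2⟩| = 2 and |G| = 8.
By Lagrange, [G : H] = |G|/|H| = 8/2 = 4.

4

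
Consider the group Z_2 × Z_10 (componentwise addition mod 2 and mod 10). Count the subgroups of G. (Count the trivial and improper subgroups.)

|G| = 20, so by Lagrange every subgroup order divides 20. Divisors: 1, 2, 4, 5, 10, 20.
Subgroups by order — order 1: 1; order 2: 3; order 4: 1; order 5: 1; order 10: 3; order 20: 1.
Total: 1 + 3 + 1 + 1 + 3 + 1 = 10.

10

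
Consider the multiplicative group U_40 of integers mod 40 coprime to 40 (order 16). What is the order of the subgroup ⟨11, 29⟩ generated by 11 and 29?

|⟨11⟩| = 2 and |⟨29⟩| = 2, so |H| is a multiple of lcm(2, 2) = 2 and divides |G| = 16.
Closing under the operation: H = {1, 11, 29, 39}, so |H| = 4.

4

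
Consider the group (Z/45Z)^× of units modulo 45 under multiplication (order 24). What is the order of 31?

Compute successive powers of 31 mod 45: 31, 16, 1; 31^3 ≡ 1 (mod 45).
So |⟨31⟩| = 3.

3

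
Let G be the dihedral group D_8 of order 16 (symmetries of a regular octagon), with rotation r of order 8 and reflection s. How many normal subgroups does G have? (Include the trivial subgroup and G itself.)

7

G has 19 subgroups. Checking conjugation-invariance by order — order 1: 1/1 normal; order 2: 1/9 normal; order 4: 1/5 normal; order 8: 3/3 normal; order 16: 1/1 normal.
Total normal subgroups: 7.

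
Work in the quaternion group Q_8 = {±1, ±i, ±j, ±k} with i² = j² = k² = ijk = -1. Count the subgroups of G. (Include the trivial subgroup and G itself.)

|G| = 8, so by Lagrange every subgroup order divides 8. Divisors: 1, 2, 4, 8.
Subgroups by order — order 1: 1; order 2: 1; order 4: 3; order 8: 1.
Total: 1 + 1 + 3 + 1 = 6.

6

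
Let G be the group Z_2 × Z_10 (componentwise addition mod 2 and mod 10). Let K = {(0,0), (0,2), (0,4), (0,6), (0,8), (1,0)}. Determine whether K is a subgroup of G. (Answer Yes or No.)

|K| = 6 does not divide |G| = 20, so by Lagrange K is not a subgroup.

No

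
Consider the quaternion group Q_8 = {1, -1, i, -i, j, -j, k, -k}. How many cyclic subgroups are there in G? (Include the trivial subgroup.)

5

Each element a generates a cyclic subgroup ⟨a⟩; distinct elements may generate the same one (a cyclic group of order d has φ(d) generators).
Cyclic subgroups by order — order 1: 1; order 2: 1; order 4: 3.
Total: 5.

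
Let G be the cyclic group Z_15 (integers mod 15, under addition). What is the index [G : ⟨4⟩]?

|⟨4⟩| = 15 and |G| = 15.
By Lagrange, [G : H] = |G|/|H| = 15/15 = 1.

1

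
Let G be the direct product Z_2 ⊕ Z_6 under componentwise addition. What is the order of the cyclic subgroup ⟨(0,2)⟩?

3

The order of (0,2) in Z_2 × Z_6 is lcm(ord(0) in Z_2, ord(2) in Z_6).
ord(0) = 1 and ord(2) = 3, so |⟨(0,2)⟩| = lcm(1, 3) = 3.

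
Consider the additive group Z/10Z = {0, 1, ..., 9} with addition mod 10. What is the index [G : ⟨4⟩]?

|⟨4⟩| = 5 and |G| = 10.
By Lagrange, [G : H] = |G|/|H| = 10/5 = 2.

2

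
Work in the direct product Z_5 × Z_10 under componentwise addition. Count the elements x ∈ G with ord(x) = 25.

0

An element (a,b) has order lcm(ord(a), ord(b)); count pairs with lcm equal to 25.
Enumerating gives 0 such elements.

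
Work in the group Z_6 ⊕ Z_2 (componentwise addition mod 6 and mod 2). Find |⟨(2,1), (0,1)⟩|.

6

|⟨(2,1)⟩| = 6 and |⟨(0,1)⟩| = 2, so |H| is a multiple of lcm(6, 2) = 6 and divides |G| = 12.
Closing under the operation: H = {(0,0), (0,1), (2,0), (2,1), (4,0), (4,1)}, so |H| = 6.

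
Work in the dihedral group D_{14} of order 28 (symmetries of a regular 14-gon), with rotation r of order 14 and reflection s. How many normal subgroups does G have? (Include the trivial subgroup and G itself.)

G has 28 subgroups. Checking conjugation-invariance by order — order 1: 1/1 normal; order 2: 1/15 normal; order 4: 0/7 normal; order 7: 1/1 normal; order 14: 3/3 normal; order 28: 1/1 normal.
Total normal subgroups: 7.

7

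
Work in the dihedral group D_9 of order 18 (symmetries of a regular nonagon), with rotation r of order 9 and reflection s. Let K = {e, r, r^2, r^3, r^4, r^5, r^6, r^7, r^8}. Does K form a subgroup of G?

Yes

|K| = 9 divides |G| = 18, consistent with Lagrange.
K contains the identity, every element's inverse is in K, and K is closed under ·: it is a subgroup.
In fact K = ⟨r^4⟩.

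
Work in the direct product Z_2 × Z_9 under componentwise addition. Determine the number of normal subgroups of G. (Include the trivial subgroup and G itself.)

6

G is abelian, so every subgroup is normal.
G has 6 subgroups in total, hence 6 normal subgroups.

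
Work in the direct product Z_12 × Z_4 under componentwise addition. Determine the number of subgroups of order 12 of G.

|G| = 48 and 12 | 48, so subgroups of order 12 are possible by Lagrange.
The subgroups of order 12 are: {(0,0), (0,1), (0,2), (0,3), (4,0), (4,1), (4,2), (4,3), (8,0), (8,1), (8,2), (8,3)}; {(0,0), (0,2), (2,0), (2,2), (4,0), (4,2), (6,0), (6,2), (8,0), (8,2), (10,0), (10,2)}; {(0,0), (0,2), (2,1), (2,3), (4,0), (4,2), (6,1), (6,3), (8,0), (8,2), (10,1), (10,3)}; {(0,0), (1,0), (2,0), (3,0), (4,0), (5,0), (6,0), (7,0), (8,0), (9,0), (10,0), (11,0)}; … (7 in all).
So G has 7 subgroups of order 12.

7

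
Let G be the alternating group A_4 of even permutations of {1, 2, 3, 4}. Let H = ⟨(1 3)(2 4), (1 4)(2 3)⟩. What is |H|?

4

|⟨(1 3)(2 4)⟩| = 2 and |⟨(1 4)(2 3)⟩| = 2, so |H| is a multiple of lcm(2, 2) = 2 and divides |G| = 12.
Closing under the operation: H = {e, (1 2)(3 4), (1 3)(2 4), (1 4)(2 3)}, so |H| = 4.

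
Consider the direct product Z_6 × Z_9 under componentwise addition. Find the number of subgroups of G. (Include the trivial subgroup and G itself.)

|G| = 54, so by Lagrange every subgroup order divides 54. Divisors: 1, 2, 3, 6, 9, 18, 27, 54.
Subgroups by order — order 1: 1; order 2: 1; order 3: 4; order 6: 4; order 9: 4; order 18: 4; order 27: 1; order 54: 1.
Total: 1 + 1 + 4 + 4 + 4 + 4 + 1 + 1 = 20.

20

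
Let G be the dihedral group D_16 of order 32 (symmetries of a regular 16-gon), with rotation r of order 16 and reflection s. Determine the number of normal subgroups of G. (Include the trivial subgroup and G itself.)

G has 36 subgroups. Checking conjugation-invariance by order — order 1: 1/1 normal; order 2: 1/17 normal; order 4: 1/9 normal; order 8: 1/5 normal; order 16: 3/3 normal; order 32: 1/1 normal.
Total normal subgroups: 8.

8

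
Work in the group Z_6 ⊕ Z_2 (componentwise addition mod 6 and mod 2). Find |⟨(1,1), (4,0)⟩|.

6

|⟨(1,1)⟩| = 6 and |⟨(4,0)⟩| = 3, so |H| is a multiple of lcm(6, 3) = 6 and divides |G| = 12.
Closing under the operation: H = {(0,0), (1,1), (2,0), (3,1), (4,0), (5,1)}, so |H| = 6.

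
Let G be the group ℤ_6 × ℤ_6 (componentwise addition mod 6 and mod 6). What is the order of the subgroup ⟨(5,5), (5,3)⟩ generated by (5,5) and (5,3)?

|⟨(5,5)⟩| = 6 and |⟨(5,3)⟩| = 6, so |H| is a multiple of lcm(6, 6) = 6 and divides |G| = 36.
Closing under the operation: H = {(0,0), (0,2), (0,4), (1,1), (1,3), (1,5), (2,0), (2,2), (2,4), (3,1), (3,3), (3,5), (4,0), (4,2), (4,4), (5,1), (5,3), (5,5)}, so |H| = 18.

18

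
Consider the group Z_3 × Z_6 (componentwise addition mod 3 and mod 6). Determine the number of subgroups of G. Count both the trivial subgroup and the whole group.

12

|G| = 18, so by Lagrange every subgroup order divides 18. Divisors: 1, 2, 3, 6, 9, 18.
Subgroups by order — order 1: 1; order 2: 1; order 3: 4; order 6: 4; order 9: 1; order 18: 1.
Total: 1 + 1 + 4 + 4 + 1 + 1 = 12.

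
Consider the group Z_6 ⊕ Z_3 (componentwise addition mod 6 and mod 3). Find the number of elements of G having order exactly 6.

8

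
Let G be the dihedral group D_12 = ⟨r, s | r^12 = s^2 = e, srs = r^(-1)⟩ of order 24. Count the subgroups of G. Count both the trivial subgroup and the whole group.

34

|G| = 24, so by Lagrange every subgroup order divides 24. Divisors: 1, 2, 3, 4, 6, 8, 12, 24.
Subgroups by order — order 1: 1; order 2: 13; order 3: 1; order 4: 7; order 6: 5; order 8: 3; order 12: 3; order 24: 1.
Total: 1 + 13 + 1 + 7 + 5 + 3 + 3 + 1 = 34.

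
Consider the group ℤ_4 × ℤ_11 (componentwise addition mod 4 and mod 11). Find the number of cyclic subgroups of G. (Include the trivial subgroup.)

6

Each element a generates a cyclic subgroup ⟨a⟩; distinct elements may generate the same one (a cyclic group of order d has φ(d) generators).
Cyclic subgroups by order — order 1: 1; order 2: 1; order 4: 1; order 11: 1; order 22: 1; order 44: 1.
Total: 6.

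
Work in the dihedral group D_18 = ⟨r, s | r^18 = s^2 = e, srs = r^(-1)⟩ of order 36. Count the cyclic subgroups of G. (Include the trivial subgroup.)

24

A cyclic subgroup of order d is generated by each of its φ(d) elements of order d, so the cyclic subgroups of order d number (#elements of order d)/φ(d).
Cyclic subgroups by order — order 1: 1; order 2: 19; order 3: 1; order 6: 1; order 9: 1; order 18: 1.
Total: 24.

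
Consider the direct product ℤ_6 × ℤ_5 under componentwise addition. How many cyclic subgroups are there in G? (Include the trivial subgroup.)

A cyclic subgroup of order d is generated by each of its φ(d) elements of order d, so the cyclic subgroups of order d number (#elements of order d)/φ(d).
Cyclic subgroups by order — order 1: 1; order 2: 1; order 3: 1; order 5: 1; order 6: 1; order 10: 1; order 15: 1; order 30: 1.
Total: 8.

8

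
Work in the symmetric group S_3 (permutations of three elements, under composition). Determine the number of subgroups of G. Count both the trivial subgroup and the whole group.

6

|G| = 6, so by Lagrange every subgroup order divides 6. Divisors: 1, 2, 3, 6.
Subgroups by order — order 1: 1; order 2: 3; order 3: 1; order 6: 1.
Total: 1 + 3 + 1 + 1 = 6.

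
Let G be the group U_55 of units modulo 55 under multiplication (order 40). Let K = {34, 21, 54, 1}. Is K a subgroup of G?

|K| = 4 divides |G| = 40, consistent with Lagrange.
K contains the identity, every element's inverse is in K, and K is closed under ·: it is a subgroup.

Yes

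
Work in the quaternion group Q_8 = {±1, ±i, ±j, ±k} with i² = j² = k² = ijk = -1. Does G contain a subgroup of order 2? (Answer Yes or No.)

2 | 8. A subgroup of order 2 is {1, -1}.

Yes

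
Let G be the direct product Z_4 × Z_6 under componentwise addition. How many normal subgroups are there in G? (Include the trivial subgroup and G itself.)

G is abelian, so every subgroup is normal.
G has 16 subgroups in total, hence 16 normal subgroups.

16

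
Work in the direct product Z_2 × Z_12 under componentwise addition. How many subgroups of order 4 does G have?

|G| = 24 and 4 | 24, so subgroups of order 4 are possible by Lagrange.
The subgroups of order 4 are: {(0,0), (0,3), (0,6), (0,9)}; {(0,0), (0,6), (1,0), (1,6)}; {(0,0), (0,6), (1,3), (1,9)}.
So G has 3 subgroups of order 4.

3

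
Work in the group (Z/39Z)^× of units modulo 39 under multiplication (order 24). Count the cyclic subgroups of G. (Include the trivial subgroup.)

Each element a generates a cyclic subgroup ⟨a⟩; distinct elements may generate the same one (a cyclic group of order d has φ(d) generators).
Cyclic subgroups by order — order 1: 1; order 2: 3; order 3: 1; order 4: 2; order 6: 3; order 12: 2.
Total: 12.

12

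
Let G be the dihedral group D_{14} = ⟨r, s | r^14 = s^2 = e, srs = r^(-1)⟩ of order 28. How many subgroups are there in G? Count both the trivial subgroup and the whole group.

|G| = 28, so by Lagrange every subgroup order divides 28. Divisors: 1, 2, 4, 7, 14, 28.
Subgroups by order — order 1: 1; order 2: 15; order 4: 7; order 7: 1; order 14: 3; order 28: 1.
Total: 1 + 15 + 7 + 1 + 3 + 1 = 28.

28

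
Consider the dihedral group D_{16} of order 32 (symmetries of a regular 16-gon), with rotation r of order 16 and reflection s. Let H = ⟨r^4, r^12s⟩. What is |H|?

8

|⟨r^4⟩| = 4 and |⟨r^12s⟩| = 2, so |H| is a multiple of lcm(4, 2) = 4 and divides |G| = 32.
Closing under the operation: H = {e, r^4, r^8, r^12, s, r^4s, r^8s, r^12s}, so |H| = 8.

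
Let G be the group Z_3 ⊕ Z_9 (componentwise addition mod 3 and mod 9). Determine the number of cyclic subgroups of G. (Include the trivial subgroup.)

Group the elements of G by the cyclic subgroup they generate; each cyclic subgroup of order d accounts for φ(d) elements.
Cyclic subgroups by order — order 1: 1; order 3: 4; order 9: 3.
Total: 8.

8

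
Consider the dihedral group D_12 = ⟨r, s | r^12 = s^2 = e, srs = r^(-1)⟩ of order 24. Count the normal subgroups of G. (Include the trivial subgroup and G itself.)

9

G has 34 subgroups. Checking conjugation-invariance by order — order 1: 1/1 normal; order 2: 1/13 normal; order 3: 1/1 normal; order 4: 1/7 normal; order 6: 1/5 normal; order 8: 0/3 normal; order 12: 3/3 normal; order 24: 1/1 normal.
Total normal subgroups: 9.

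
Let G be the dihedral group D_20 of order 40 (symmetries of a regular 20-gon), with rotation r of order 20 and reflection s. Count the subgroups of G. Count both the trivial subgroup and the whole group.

48

|G| = 40, so by Lagrange every subgroup order divides 40. Divisors: 1, 2, 4, 5, 8, 10, 20, 40.
Subgroups by order — order 1: 1; order 2: 21; order 4: 11; order 5: 1; order 8: 5; order 10: 5; order 20: 3; order 40: 1.
Total: 1 + 21 + 11 + 1 + 5 + 5 + 3 + 1 = 48.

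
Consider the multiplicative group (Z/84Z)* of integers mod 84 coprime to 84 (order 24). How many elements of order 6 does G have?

Enumerating element orders in G gives 14 elements of order 6.

14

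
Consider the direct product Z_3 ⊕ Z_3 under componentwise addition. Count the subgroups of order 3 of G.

|G| = 9 and 3 | 9, so subgroups of order 3 are possible by Lagrange.
The subgroups of order 3 are: {(0,0), (0,1), (0,2)}; {(0,0), (1,0), (2,0)}; {(0,0), (1,1), (2,2)}; {(0,0), (1,2), (2,1)}.
So G has 4 subgroups of order 3.

4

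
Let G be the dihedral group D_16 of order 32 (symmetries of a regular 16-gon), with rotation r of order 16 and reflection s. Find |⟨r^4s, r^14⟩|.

|⟨r^4s⟩| = 2 and |⟨r^14⟩| = 8, so |H| is a multiple of lcm(2, 8) = 8 and divides |G| = 32.
Closing under the operation: H = {e, r^2, r^4, r^6, r^8, r^10, r^12, r^14, s, r^2s, r^4s, r^6s, r^8s, r^10s, r^12s, r^14s}, so |H| = 16.

16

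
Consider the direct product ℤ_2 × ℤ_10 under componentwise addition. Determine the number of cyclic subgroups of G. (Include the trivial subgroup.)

8

Each element a generates a cyclic subgroup ⟨a⟩; distinct elements may generate the same one (a cyclic group of order d has φ(d) generators).
Cyclic subgroups by order — order 1: 1; order 2: 3; order 5: 1; order 10: 3.
Total: 8.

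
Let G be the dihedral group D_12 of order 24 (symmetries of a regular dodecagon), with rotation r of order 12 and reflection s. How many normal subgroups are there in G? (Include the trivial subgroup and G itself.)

9

G has 34 subgroups. Checking conjugation-invariance by order — order 1: 1/1 normal; order 2: 1/13 normal; order 3: 1/1 normal; order 4: 1/7 normal; order 6: 1/5 normal; order 8: 0/3 normal; order 12: 3/3 normal; order 24: 1/1 normal.
Total normal subgroups: 9.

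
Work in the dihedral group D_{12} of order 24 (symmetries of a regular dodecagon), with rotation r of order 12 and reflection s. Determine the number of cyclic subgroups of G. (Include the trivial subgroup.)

A cyclic subgroup of order d is generated by each of its φ(d) elements of order d, so the cyclic subgroups of order d number (#elements of order d)/φ(d).
Cyclic subgroups by order — order 1: 1; order 2: 13; order 3: 1; order 4: 1; order 6: 1; order 12: 1.
Total: 18.

18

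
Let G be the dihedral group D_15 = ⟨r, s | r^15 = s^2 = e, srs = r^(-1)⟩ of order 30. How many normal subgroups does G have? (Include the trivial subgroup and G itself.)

G has 28 subgroups. Checking conjugation-invariance by order — order 1: 1/1 normal; order 2: 0/15 normal; order 3: 1/1 normal; order 5: 1/1 normal; order 6: 0/5 normal; order 10: 0/3 normal; order 15: 1/1 normal; order 30: 1/1 normal.
Total normal subgroups: 5.

5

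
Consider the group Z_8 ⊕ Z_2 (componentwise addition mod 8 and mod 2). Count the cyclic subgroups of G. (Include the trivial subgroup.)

8

Group the elements of G by the cyclic subgroup they generate; each cyclic subgroup of order d accounts for φ(d) elements.
Cyclic subgroups by order — order 1: 1; order 2: 3; order 4: 2; order 8: 2.
Total: 8.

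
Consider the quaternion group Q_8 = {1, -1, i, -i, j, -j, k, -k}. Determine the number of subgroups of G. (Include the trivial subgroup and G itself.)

|G| = 8, so by Lagrange every subgroup order divides 8. Divisors: 1, 2, 4, 8.
Subgroups by order — order 1: 1; order 2: 1; order 4: 3; order 8: 1.
Total: 1 + 1 + 3 + 1 = 6.

6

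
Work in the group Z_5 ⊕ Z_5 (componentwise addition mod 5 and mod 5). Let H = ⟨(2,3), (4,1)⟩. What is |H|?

5

|⟨(2,3)⟩| = 5 and |⟨(4,1)⟩| = 5, so |H| is a multiple of lcm(5, 5) = 5 and divides |G| = 25.
Closing under the operation: H = {(0,0), (1,4), (2,3), (3,2), (4,1)}, so |H| = 5.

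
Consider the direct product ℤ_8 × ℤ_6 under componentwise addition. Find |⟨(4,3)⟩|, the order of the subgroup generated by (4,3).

The order of (4,3) in Z_8 × Z_6 is lcm(ord(4) in Z_8, ord(3) in Z_6).
ord(4) = 2 and ord(3) = 2, so |⟨(4,3)⟩| = lcm(2, 2) = 2.

2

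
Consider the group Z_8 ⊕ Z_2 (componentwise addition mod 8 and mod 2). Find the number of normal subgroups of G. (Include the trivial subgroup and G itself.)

G is abelian, so every subgroup is normal.
G has 11 subgroups in total, hence 11 normal subgroups.

11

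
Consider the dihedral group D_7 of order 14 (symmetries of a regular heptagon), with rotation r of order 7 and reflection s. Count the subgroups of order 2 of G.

7

|G| = 14 and 2 | 14, so subgroups of order 2 are possible by Lagrange.
The subgroups of order 2 are: {e, r^2s}; {e, r^3s}; {e, r^4s}; {e, r^5s}; … (7 in all).
So G has 7 subgroups of order 2.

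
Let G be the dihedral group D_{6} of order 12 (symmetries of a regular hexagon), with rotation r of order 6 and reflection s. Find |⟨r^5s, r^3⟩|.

|⟨r^5s⟩| = 2 and |⟨r^3⟩| = 2, so |H| is a multiple of lcm(2, 2) = 2 and divides |G| = 12.
Closing under the operation: H = {e, r^3, r^2s, r^5s}, so |H| = 4.

4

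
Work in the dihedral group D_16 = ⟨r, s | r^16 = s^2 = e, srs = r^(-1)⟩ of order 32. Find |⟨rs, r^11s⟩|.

|⟨rs⟩| = 2 and |⟨r^11s⟩| = 2, so |H| is a multiple of lcm(2, 2) = 2 and divides |G| = 32.
Closing under the operation: H = {e, r^2, r^4, r^6, r^8, r^10, r^12, r^14, rs, r^3s, r^5s, r^7s, r^9s, r^11s, r^13s, r^15s}, so |H| = 16.

16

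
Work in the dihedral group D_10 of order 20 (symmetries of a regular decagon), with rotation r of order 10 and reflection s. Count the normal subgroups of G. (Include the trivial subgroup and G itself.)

7

G has 22 subgroups. Checking conjugation-invariance by order — order 1: 1/1 normal; order 2: 1/11 normal; order 4: 0/5 normal; order 5: 1/1 normal; order 10: 3/3 normal; order 20: 1/1 normal.
Total normal subgroups: 7.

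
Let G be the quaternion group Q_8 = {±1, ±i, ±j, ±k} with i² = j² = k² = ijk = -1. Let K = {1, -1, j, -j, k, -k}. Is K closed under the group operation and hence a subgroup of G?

|K| = 6 does not divide |G| = 8, so by Lagrange K is not a subgroup.

No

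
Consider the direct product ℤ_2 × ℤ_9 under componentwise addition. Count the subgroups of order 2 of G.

1

|G| = 18 and 2 | 18, so subgroups of order 2 are possible by Lagrange.
The subgroups of order 2 are: {(0,0), (1,0)}.
So G has 1 subgroup of order 2.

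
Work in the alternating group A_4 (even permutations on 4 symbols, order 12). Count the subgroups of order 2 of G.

3

|G| = 12 and 2 | 12, so subgroups of order 2 are possible by Lagrange.
The subgroups of order 2 are: {e, (1 2)(3 4)}; {e, (1 3)(2 4)}; {e, (1 4)(2 3)}.
So G has 3 subgroups of order 2.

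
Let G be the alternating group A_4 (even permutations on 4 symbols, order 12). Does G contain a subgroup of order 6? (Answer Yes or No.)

6 | 12, so Lagrange does not rule it out; but checking all subgroups of G, none has order 6.
(A_4 is the standard example that the converse of Lagrange fails.)

No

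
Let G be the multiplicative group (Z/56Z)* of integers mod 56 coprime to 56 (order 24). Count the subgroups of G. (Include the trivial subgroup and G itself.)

32

|G| = 24, so by Lagrange every subgroup order divides 24. Divisors: 1, 2, 3, 4, 6, 8, 12, 24.
Subgroups by order — order 1: 1; order 2: 7; order 3: 1; order 4: 7; order 6: 7; order 8: 1; order 12: 7; order 24: 1.
Total: 1 + 7 + 1 + 7 + 7 + 1 + 7 + 1 = 32.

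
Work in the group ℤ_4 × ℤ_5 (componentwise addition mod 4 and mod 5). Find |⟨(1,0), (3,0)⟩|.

|⟨(1,0)⟩| = 4 and |⟨(3,0)⟩| = 4, so |H| is a multiple of lcm(4, 4) = 4 and divides |G| = 20.
Closing under the operation: H = {(0,0), (1,0), (2,0), (3,0)}, so |H| = 4.

4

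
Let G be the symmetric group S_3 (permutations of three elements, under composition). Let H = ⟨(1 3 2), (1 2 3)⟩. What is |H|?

3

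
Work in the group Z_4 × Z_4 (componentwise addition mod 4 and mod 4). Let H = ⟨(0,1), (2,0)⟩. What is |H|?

8

|⟨(0,1)⟩| = 4 and |⟨(2,0)⟩| = 2, so |H| is a multiple of lcm(4, 2) = 4 and divides |G| = 16.
Closing under the operation: H = {(0,0), (0,1), (0,2), (0,3), (2,0), (2,1), (2,2), (2,3)}, so |H| = 8.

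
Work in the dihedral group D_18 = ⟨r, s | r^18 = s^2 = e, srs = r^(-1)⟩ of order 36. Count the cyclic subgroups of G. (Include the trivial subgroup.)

Each element a generates a cyclic subgroup ⟨a⟩; distinct elements may generate the same one (a cyclic group of order d has φ(d) generators).
Cyclic subgroups by order — order 1: 1; order 2: 19; order 3: 1; order 6: 1; order 9: 1; order 18: 1.
Total: 24.

24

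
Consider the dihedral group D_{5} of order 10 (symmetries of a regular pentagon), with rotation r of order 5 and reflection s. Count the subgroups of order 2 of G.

5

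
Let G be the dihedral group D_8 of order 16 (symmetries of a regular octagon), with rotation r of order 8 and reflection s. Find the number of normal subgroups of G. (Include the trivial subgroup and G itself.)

7

G has 19 subgroups. Checking conjugation-invariance by order — order 1: 1/1 normal; order 2: 1/9 normal; order 4: 1/5 normal; order 8: 3/3 normal; order 16: 1/1 normal.
Total normal subgroups: 7.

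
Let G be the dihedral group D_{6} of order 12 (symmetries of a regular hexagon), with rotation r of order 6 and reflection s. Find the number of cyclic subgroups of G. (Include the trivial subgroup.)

10

Group the elements of G by the cyclic subgroup they generate; each cyclic subgroup of order d accounts for φ(d) elements.
Cyclic subgroups by order — order 1: 1; order 2: 7; order 3: 1; order 6: 1.
Total: 10.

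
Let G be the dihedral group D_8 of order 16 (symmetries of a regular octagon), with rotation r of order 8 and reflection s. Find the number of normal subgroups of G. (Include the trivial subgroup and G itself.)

G has 19 subgroups. Checking conjugation-invariance by order — order 1: 1/1 normal; order 2: 1/9 normal; order 4: 1/5 normal; order 8: 3/3 normal; order 16: 1/1 normal.
Total normal subgroups: 7.

7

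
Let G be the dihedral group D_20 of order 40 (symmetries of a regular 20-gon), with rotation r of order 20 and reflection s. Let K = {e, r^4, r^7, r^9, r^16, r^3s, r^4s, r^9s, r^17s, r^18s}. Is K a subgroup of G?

r^9 ∈ K but its inverse r^11 ∉ K, so K is not a subgroup.

No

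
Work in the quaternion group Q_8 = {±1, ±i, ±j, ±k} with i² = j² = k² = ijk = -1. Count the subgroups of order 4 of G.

3

|G| = 8 and 4 | 8, so subgroups of order 4 are possible by Lagrange.
The subgroups of order 4 are: {1, -1, i, -i}; {1, -1, j, -j}; {1, -1, k, -k}.
So G has 3 subgroups of order 4.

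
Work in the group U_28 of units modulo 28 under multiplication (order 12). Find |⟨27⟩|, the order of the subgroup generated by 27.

2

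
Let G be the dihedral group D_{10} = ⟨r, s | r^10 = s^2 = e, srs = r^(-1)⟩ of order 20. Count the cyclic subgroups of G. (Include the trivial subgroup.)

14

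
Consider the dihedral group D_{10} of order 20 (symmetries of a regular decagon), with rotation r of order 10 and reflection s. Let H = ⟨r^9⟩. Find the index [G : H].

2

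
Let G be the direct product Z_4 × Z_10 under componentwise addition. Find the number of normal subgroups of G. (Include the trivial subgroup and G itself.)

G is abelian, so every subgroup is normal.
G has 16 subgroups in total, hence 16 normal subgroups.

16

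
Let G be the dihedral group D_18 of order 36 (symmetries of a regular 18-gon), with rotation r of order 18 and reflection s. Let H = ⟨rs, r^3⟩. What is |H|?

12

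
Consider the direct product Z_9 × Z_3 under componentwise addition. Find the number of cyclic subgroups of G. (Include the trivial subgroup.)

8

Each element a generates a cyclic subgroup ⟨a⟩; distinct elements may generate the same one (a cyclic group of order d has φ(d) generators).
Cyclic subgroups by order — order 1: 1; order 3: 4; order 9: 3.
Total: 8.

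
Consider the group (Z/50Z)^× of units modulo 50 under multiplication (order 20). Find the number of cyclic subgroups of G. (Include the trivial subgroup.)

6

Each element a generates a cyclic subgroup ⟨a⟩; distinct elements may generate the same one (a cyclic group of order d has φ(d) generators).
Cyclic subgroups by order — order 1: 1; order 2: 1; order 4: 1; order 5: 1; order 10: 1; order 20: 1.
Total: 6.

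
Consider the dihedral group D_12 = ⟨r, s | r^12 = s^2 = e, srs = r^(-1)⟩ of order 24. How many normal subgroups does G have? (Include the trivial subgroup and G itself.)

G has 34 subgroups. Checking conjugation-invariance by order — order 1: 1/1 normal; order 2: 1/13 normal; order 3: 1/1 normal; order 4: 1/7 normal; order 6: 1/5 normal; order 8: 0/3 normal; order 12: 3/3 normal; order 24: 1/1 normal.
Total normal subgroups: 9.

9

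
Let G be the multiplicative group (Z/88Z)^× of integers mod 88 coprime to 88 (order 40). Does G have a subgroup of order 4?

Yes

4 | 40. A subgroup of order 4 is {1, 21, 23, 43}.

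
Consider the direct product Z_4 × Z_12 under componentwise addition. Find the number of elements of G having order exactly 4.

12

An element (a,b) has order lcm(ord(a), ord(b)); count pairs with lcm equal to 4.
Enumerating gives 12 such elements.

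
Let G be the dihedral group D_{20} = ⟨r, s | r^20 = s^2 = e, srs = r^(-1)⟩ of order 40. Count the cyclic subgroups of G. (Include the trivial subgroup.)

26

Group the elements of G by the cyclic subgroup they generate; each cyclic subgroup of order d accounts for φ(d) elements.
Cyclic subgroups by order — order 1: 1; order 2: 21; order 4: 1; order 5: 1; order 10: 1; order 20: 1.
Total: 26.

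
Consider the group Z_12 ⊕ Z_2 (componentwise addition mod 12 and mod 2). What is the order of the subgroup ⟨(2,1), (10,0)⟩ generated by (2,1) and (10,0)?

12

|⟨(2,1)⟩| = 6 and |⟨(10,0)⟩| = 6, so |H| is a multiple of lcm(6, 6) = 6 and divides |G| = 24.
Closing under the operation: H = {(0,0), (0,1), (2,0), (2,1), (4,0), (4,1), (6,0), (6,1), (8,0), (8,1), (10,0), (10,1)}, so |H| = 12.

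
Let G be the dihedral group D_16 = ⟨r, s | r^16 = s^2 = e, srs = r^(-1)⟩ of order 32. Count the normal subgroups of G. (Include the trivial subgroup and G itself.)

G has 36 subgroups. Checking conjugation-invariance by order — order 1: 1/1 normal; order 2: 1/17 normal; order 4: 1/9 normal; order 8: 1/5 normal; order 16: 3/3 normal; order 32: 1/1 normal.
Total normal subgroups: 8.

8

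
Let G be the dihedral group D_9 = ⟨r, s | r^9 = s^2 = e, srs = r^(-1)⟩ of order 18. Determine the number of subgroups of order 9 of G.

1

|G| = 18 and 9 | 18, so subgroups of order 9 are possible by Lagrange.
The subgroups of order 9 are: {e, r, r^2, r^3, r^4, r^5, r^6, r^7, r^8}.
So G has 1 subgroup of order 9.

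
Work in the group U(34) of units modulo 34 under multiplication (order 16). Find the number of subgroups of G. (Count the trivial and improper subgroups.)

5

|G| = 16, so by Lagrange every subgroup order divides 16. Divisors: 1, 2, 4, 8, 16.
Subgroups by order — order 1: 1; order 2: 1; order 4: 1; order 8: 1; order 16: 1.
Total: 1 + 1 + 1 + 1 + 1 = 5.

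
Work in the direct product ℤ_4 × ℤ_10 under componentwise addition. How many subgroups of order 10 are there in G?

|G| = 40 and 10 | 40, so subgroups of order 10 are possible by Lagrange.
The subgroups of order 10 are: {(0,0), (0,1), (0,2), (0,3), (0,4), (0,5), (0,6), (0,7), (0,8), (0,9)}; {(0,0), (0,2), (0,4), (0,6), (0,8), (2,0), (2,2), (2,4), (2,6), (2,8)}; {(0,0), (0,2), (0,4), (0,6), (0,8), (2,1), (2,3), (2,5), (2,7), (2,9)}.
So G has 3 subgroups of order 10.

3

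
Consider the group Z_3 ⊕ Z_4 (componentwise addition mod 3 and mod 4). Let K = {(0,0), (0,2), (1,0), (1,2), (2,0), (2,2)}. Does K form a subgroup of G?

|K| = 6 divides |G| = 12, consistent with Lagrange.
K contains the identity, every element's inverse is in K, and K is closed under +: it is a subgroup.
In fact K = ⟨(1,2)⟩.

Yes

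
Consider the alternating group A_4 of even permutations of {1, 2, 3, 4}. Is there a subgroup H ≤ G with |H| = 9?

No

9 does not divide |G| = 12, so by Lagrange no subgroup of order 9 exists.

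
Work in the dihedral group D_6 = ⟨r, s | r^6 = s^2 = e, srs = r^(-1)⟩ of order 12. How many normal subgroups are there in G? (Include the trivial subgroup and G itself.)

G has 16 subgroups. Checking conjugation-invariance by order — order 1: 1/1 normal; order 2: 1/7 normal; order 3: 1/1 normal; order 4: 0/3 normal; order 6: 3/3 normal; order 12: 1/1 normal.
Total normal subgroups: 7.

7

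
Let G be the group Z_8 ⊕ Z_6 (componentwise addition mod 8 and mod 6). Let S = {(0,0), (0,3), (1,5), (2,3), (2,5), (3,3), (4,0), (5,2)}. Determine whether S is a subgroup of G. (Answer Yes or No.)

No

(2,3) ∈ S but its inverse (6,3) ∉ S, so S is not a subgroup.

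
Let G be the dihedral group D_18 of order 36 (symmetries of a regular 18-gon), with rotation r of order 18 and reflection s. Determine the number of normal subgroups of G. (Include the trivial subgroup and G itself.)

G has 45 subgroups. Checking conjugation-invariance by order — order 1: 1/1 normal; order 2: 1/19 normal; order 3: 1/1 normal; order 4: 0/9 normal; order 6: 1/7 normal; order 9: 1/1 normal; order 12: 0/3 normal; order 18: 3/3 normal; order 36: 1/1 normal.
Total normal subgroups: 9.

9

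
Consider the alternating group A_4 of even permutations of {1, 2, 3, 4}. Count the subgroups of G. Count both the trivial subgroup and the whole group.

|G| = 12, so by Lagrange every subgroup order divides 12. Divisors: 1, 2, 3, 4, 6, 12.
Subgroups by order — order 1: 1; order 2: 3; order 3: 4; order 4: 1; order 6: 0; order 12: 1.
Total: 1 + 3 + 4 + 1 + 0 + 1 = 10.

10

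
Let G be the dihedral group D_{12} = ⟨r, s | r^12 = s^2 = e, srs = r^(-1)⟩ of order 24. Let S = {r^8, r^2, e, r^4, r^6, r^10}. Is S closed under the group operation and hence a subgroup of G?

Yes

|S| = 6 divides |G| = 24, consistent with Lagrange.
S contains the identity, every element's inverse is in S, and S is closed under ·: it is a subgroup.
In fact S = ⟨r^10⟩.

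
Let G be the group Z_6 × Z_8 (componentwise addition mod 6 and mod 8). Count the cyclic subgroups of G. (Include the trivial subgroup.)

16

Each element a generates a cyclic subgroup ⟨a⟩; distinct elements may generate the same one (a cyclic group of order d has φ(d) generators).
Cyclic subgroups by order — order 1: 1; order 2: 3; order 3: 1; order 4: 2; order 6: 3; order 8: 2; order 12: 2; order 24: 2.
Total: 16.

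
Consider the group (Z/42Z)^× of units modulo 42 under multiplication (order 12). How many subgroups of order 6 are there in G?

|G| = 12 and 6 | 12, so subgroups of order 6 are possible by Lagrange.
The subgroups of order 6 are: {1, 11, 23, 25, 29, 37}; {1, 13, 19, 25, 31, 37}; {1, 5, 17, 25, 37, 41}.
So G has 3 subgroups of order 6.

3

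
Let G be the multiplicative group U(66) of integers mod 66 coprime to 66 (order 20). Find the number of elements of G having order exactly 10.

Enumerating element orders in G gives 12 elements of order 10.

12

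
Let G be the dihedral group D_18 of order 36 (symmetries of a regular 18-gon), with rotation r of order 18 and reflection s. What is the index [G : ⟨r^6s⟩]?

18

|⟨r^6s⟩| = 2 and |G| = 36.
By Lagrange, [G : H] = |G|/|H| = 36/2 = 18.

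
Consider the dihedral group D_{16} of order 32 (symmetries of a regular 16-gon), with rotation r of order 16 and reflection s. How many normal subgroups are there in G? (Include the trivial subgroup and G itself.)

G has 36 subgroups. Checking conjugation-invariance by order — order 1: 1/1 normal; order 2: 1/17 normal; order 4: 1/9 normal; order 8: 1/5 normal; order 16: 3/3 normal; order 32: 1/1 normal.
Total normal subgroups: 8.

8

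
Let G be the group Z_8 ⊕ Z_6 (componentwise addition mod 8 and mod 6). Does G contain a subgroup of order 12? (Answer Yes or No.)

Yes

12 | 48. A subgroup of order 12 is {(0,0), (0,1), (0,2), (0,3), (0,4), (0,5), (4,0), (4,1), (4,2), (4,3), (4,4), (4,5)}.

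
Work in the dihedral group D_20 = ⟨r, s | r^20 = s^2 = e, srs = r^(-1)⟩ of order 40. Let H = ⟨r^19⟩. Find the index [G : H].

2

|⟨r^19⟩| = 20 and |G| = 40.
By Lagrange, [G : H] = |G|/|H| = 40/20 = 2.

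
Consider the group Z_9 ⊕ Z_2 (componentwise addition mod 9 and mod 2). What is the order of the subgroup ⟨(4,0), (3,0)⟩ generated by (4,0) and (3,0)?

9

|⟨(4,0)⟩| = 9 and |⟨(3,0)⟩| = 3, so |H| is a multiple of lcm(9, 3) = 9 and divides |G| = 18.
Closing under the operation: H = {(0,0), (1,0), (2,0), (3,0), (4,0), (5,0), (6,0), (7,0), (8,0)}, so |H| = 9.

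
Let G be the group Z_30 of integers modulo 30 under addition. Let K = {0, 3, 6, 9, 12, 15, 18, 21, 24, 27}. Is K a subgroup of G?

Yes

|K| = 10 divides |G| = 30, consistent with Lagrange.
K contains the identity, every element's inverse is in K, and K is closed under +: it is a subgroup.
In fact K = ⟨3⟩.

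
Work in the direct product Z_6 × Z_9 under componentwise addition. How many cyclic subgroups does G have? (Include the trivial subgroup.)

Group the elements of G by the cyclic subgroup they generate; each cyclic subgroup of order d accounts for φ(d) elements.
Cyclic subgroups by order — order 1: 1; order 2: 1; order 3: 4; order 6: 4; order 9: 3; order 18: 3.
Total: 16.

16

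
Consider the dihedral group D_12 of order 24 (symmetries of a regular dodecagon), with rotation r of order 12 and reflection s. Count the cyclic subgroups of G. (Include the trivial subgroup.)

A cyclic subgroup of order d is generated by each of its φ(d) elements of order d, so the cyclic subgroups of order d number (#elements of order d)/φ(d).
Cyclic subgroups by order — order 1: 1; order 2: 13; order 3: 1; order 4: 1; order 6: 1; order 12: 1.
Total: 18.

18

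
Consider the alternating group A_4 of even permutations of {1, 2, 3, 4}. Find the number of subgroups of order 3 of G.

|G| = 12 and 3 | 12, so subgroups of order 3 are possible by Lagrange.
The subgroups of order 3 are: {e, (1 2 3), (1 3 2)}; {e, (1 2 4), (1 4 2)}; {e, (1 3 4), (1 4 3)}; {e, (2 3 4), (2 4 3)}.
So G has 4 subgroups of order 3.

4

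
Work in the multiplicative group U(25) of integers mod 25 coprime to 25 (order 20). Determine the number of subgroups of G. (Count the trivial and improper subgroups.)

|G| = 20, so by Lagrange every subgroup order divides 20. Divisors: 1, 2, 4, 5, 10, 20.
Subgroups by order — order 1: 1; order 2: 1; order 4: 1; order 5: 1; order 10: 1; order 20: 1.
Total: 1 + 1 + 1 + 1 + 1 + 1 = 6.

6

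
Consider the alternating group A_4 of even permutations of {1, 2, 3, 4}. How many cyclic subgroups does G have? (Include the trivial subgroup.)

8

A cyclic subgroup of order d is generated by each of its φ(d) elements of order d, so the cyclic subgroups of order d number (#elements of order d)/φ(d).
Cyclic subgroups by order — order 1: 1; order 2: 3; order 3: 4.
Total: 8.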